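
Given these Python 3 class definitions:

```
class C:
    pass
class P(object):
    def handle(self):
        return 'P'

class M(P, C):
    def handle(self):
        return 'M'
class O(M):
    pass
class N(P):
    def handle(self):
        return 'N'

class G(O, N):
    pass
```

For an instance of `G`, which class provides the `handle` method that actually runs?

L[G] = G + merge(L[O], L[N], [O N])
  take O:  [O M P C object] + [N P object] + [O N]
  take M:  [M P C object] + [N P object] + [N]
  take N:  [P C object] + [N P object] + [N]
  take P:  [P C object] + [P object]
  take C:  [C object] + [object]
  take object:  [object] + [object]
MRO: G O M N P C object
handle is defined in: M, N, P. First along the MRO is M.

M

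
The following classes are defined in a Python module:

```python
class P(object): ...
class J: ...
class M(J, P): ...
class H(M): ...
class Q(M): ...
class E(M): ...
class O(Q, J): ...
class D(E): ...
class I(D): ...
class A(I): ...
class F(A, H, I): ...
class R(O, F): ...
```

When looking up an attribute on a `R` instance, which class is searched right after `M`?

J

L[R] = R + merge(L[O], L[F], [O F])
  take O:  [O Q M J P object] + [F A H I D E M J P object] + [O F]
  take Q:  [Q M J P object] + [F A H I D E M J P object] + [F]
  take F:  [M J P object] + [F A H I D E M J P object] + [F]
  take A:  [M J P object] + [A H I D E M J P object]
  take H:  [M J P object] + [H I D E M J P object]
  take I:  [M J P object] + [I D E M J P object]
  take D:  [M J P object] + [D E M J P object]
  take E:  [M J P object] + [E M J P object]
  take M:  [M J P object] + [M J P object]
  take J:  [J P object] + [J P object]
  take P:  [P object] + [P object]
  take object:  [object] + [object]
MRO: R O Q F A H I D E M J P object
M is at position 9; next is J.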